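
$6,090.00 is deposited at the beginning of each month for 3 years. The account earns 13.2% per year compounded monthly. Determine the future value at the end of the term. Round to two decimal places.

$270,157.58

This is an annuity due: 36 deposits of $6,090.00 at the beginning of each month.
Periodic rate r = 0.132/12 per month; n is counted in months.
FV = PMT × [((1+r)^n − 1)/r] × (1+r) = 6,090 × [(1+r)^36 − 1] / r × (1+r) = $270,157.58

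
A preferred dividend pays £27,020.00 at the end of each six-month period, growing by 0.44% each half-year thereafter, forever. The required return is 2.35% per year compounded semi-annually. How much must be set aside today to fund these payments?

Periodic rate r = 0.0235/2 per half-year.
Growing perpetuity (Gordon): PV = PMT₁ / (r − g) = 27,020 / (r − 0.0044) = £3,676,190.48.

£3,676,190.48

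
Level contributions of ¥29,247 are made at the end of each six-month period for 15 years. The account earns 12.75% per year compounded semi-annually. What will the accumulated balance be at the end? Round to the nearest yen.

¥2,470,689

This is an ordinary annuity: 30 deposits of ¥29,247 at the end of each six-month period.
Periodic rate r = 0.1275/2 per half-year; n is counted in half-years.
FV = PMT × [((1+r)^n − 1)/r] = 29,247 × [(1+r)^30 − 1] / r = ¥2,470,689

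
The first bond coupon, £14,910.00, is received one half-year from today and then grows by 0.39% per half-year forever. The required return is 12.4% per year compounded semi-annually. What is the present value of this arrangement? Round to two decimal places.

£256,626.51

Periodic rate r = 0.124/2 per half-year.
Growing perpetuity (Gordon): PV = PMT₁ / (r − g) = 14,910 / (r − 0.0039) = £256,626.51.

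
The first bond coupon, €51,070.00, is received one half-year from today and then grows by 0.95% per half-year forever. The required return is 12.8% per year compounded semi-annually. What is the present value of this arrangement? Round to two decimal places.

Periodic rate r = 0.128/2 per half-year.
Growing perpetuity (Gordon): PV = PMT₁ / (r − g) = 51,070 / (r − 0.0095) = €937,064.22.

€937,064.22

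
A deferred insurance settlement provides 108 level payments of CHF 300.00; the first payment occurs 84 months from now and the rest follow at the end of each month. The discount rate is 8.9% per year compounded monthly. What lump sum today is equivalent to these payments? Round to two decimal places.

Ordinary annuity of 108 payments, first payment at period 84.
Periodic rate r = 0.089/12 per month; n is counted in months.
The ordinary-annuity PV formula values the stream one period before the first payment (period 83); discount that back 83 periods:
PV₀ = 300 × [1 − (1+r)^−108] / r × (1+r)^−83 = CHF 12,043.49

CHF 12,043.49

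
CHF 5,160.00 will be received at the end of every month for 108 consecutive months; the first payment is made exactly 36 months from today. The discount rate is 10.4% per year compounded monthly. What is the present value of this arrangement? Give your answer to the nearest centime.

CHF 266,846.00

Ordinary annuity of 108 payments, first payment at period 36.
Periodic rate r = 0.104/12 per month; n is counted in months.
The ordinary-annuity PV formula values the stream one period before the first payment (period 35); discount that back 35 periods:
PV₀ = 5,160 × [1 − (1+r)^−108] / r × (1+r)^−35 = CHF 266,846.00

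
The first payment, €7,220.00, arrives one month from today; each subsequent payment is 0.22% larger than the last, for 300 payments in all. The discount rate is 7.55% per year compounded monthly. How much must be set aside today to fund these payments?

Periodic rate r = 0.0755/12 per month; n is counted in months.
Growing ordinary annuity: PV = PMT₁ × [1 − ((1+g)/(1+r))^n] / (r − g) = 7,220 × [1 − ((1+0.0022)/(1+r))^300] / (r − 0.0022) = €1,244,813.18.

€1,244,813.18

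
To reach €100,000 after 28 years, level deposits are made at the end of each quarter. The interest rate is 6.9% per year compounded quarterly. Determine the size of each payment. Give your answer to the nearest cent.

Level ordinary annuity; solve FV = PMT × [((1+r)^n − 1)/r] for PMT.
Periodic rate r = 0.069/4 per quarter; n is counted in quarters.
With n = 112: PMT = 100,000 / ([((1+r)^n − 1)/r]) = €297.90

€297.90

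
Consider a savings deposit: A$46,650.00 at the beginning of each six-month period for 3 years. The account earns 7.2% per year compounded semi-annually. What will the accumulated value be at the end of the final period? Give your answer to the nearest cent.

This is an annuity due: 6 deposits of A$46,650.00 at the beginning of each six-month period.
Periodic rate r = 0.072/2 per half-year; n is counted in half-years.
FV = PMT × [((1+r)^n − 1)/r] × (1+r) = 46,650 × [(1+r)^6 − 1] / r × (1+r) = A$317,361.29

A$317,361.29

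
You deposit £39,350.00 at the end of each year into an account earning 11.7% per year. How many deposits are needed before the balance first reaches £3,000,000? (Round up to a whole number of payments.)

Periodic rate r = 0.117 per year.
Ordinary annuity FV: 3,000,000 = 39,350 × [((1+r)^n − 1)/r].
(1+r)^n = 1 + 3,000,000 × r / 39,350, so n = ln(1 + 3,000,000·r/39,350) / ln(1+r) = 20.74.
Round up to a whole number of payments: n = 21.

21 payments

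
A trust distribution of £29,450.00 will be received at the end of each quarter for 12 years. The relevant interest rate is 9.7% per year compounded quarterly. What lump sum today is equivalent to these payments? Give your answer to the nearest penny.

£829,941.38

This is an ordinary annuity: 48 payments of £29,450.00 at the end of each quarter.
Periodic rate r = 0.097/4 per quarter; n is counted in quarters.
PV = PMT × [(1 − (1+r)^−n)/r] = 29,450 × [1 − (1+r)^−48] / r = £829,941.38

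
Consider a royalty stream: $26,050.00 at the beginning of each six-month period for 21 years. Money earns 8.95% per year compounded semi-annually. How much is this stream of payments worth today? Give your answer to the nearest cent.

This is an annuity due: 42 payments of $26,050.00 at the beginning of each six-month period.
Periodic rate r = 0.0895/2 per half-year; n is counted in half-years.
PV = PMT × [(1 − (1+r)^−n)/r] × (1+r) = 26,050 × [1 − (1+r)^−42] / r × (1+r) = $511,454.95

$511,454.95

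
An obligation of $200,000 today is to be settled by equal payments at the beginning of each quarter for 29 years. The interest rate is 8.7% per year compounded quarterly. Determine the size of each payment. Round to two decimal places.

Level annuity due; solve PV = PMT × [(1 − (1+r)^−n)/r] × (1+r) for PMT.
Periodic rate r = 0.087/4 per quarter; n is counted in quarters.
With n = 116: PMT = 200,000 / ([(1 − (1+r)^−n)/r] × (1+r)) = $4,639.80

$4,639.80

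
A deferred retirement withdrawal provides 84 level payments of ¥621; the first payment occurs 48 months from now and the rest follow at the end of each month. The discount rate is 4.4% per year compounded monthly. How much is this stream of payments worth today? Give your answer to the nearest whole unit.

¥37,742

Ordinary annuity of 84 payments, first payment at period 48.
Periodic rate r = 0.044/12 per month; n is counted in months.
The ordinary-annuity PV formula values the stream one period before the first payment (period 47); discount that back 47 periods:
PV₀ = 621 × [1 − (1+r)^−84] / r × (1+r)^−47 = ¥37,742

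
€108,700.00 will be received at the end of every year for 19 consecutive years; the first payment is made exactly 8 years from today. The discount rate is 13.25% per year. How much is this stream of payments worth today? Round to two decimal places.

€311,070.78

Ordinary annuity of 19 payments, first payment at period 8.
Periodic rate r = 0.1325 per year.
The ordinary-annuity PV formula values the stream one period before the first payment (period 7); discount that back 7 periods:
PV₀ = 108,700 × [1 − (1+r)^−19] / r × (1+r)^−7 = €311,070.78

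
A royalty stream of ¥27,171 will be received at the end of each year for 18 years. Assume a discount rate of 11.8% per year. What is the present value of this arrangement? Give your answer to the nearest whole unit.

¥199,340

This is an ordinary annuity: 18 payments of ¥27,171 at the end of each year.
Periodic rate r = 0.118 per year.
PV = PMT × [(1 − (1+r)^−n)/r] = 27,171 × [1 − (1+r)^−18] / r = ¥199,340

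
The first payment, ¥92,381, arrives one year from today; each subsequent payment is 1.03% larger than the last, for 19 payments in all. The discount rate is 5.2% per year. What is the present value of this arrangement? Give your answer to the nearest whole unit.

Periodic rate r = 0.052 per year.
Growing ordinary annuity: PV = PMT₁ × [1 − ((1+g)/(1+r))^n] / (r − g) = 92,381 × [1 − ((1+0.0103)/(1+r))^19] / (r − 0.0103) = ¥1,188,055.

¥1,188,055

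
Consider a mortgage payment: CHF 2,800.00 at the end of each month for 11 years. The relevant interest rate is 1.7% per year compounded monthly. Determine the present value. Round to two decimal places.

This is an ordinary annuity: 132 payments of CHF 2,800.00 at the end of each month.
Periodic rate r = 0.017/12 per month; n is counted in months.
PV = PMT × [(1 − (1+r)^−n)/r] = 2,800 × [1 − (1+r)^−132] / r = CHF 336,882.48

CHF 336,882.48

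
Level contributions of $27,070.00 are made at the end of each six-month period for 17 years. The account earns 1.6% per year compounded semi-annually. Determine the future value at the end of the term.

This is an ordinary annuity: 34 deposits of $27,070.00 at the end of each six-month period.
Periodic rate r = 0.016/2 per half-year; n is counted in half-years.
FV = PMT × [((1+r)^n − 1)/r] = 27,070 × [(1+r)^34 − 1] / r = $1,052,912.17

$1,052,912.17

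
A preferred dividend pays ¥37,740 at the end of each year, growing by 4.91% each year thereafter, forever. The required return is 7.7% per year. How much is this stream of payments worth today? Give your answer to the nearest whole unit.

¥1,352,688

Periodic rate r = 0.077 per year.
Growing perpetuity (Gordon): PV = PMT₁ / (r − g) = 37,740 / (r − 0.0491) = ¥1,352,688.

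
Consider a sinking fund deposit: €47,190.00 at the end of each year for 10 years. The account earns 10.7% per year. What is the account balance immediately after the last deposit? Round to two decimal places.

This is an ordinary annuity: 10 deposits of €47,190.00 at the end of each year.
Periodic rate r = 0.107 per year.
FV = PMT × [((1+r)^n − 1)/r] = 47,190 × [(1+r)^10 − 1] / r = €777,799.92

€777,799.92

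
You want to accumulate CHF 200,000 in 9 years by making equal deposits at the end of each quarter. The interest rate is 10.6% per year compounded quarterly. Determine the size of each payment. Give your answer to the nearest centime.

Level ordinary annuity; solve FV = PMT × [((1+r)^n − 1)/r] for PMT.
Periodic rate r = 0.106/4 per quarter; n is counted in quarters.
With n = 36: PMT = 200,000 / ([((1+r)^n − 1)/r]) = CHF 3,388.69

CHF 3,388.69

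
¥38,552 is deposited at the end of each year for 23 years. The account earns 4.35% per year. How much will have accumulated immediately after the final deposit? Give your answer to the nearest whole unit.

This is an ordinary annuity: 23 deposits of ¥38,552 at the end of each year.
Periodic rate r = 0.0435 per year.
FV = PMT × [((1+r)^n − 1)/r] = 38,552 × [(1+r)^23 − 1] / r = ¥1,473,595

¥1,473,595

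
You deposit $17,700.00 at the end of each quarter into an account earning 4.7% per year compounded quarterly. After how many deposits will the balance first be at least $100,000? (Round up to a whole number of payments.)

Periodic rate r = 0.047/4 per quarter; n is counted in quarters.
Ordinary annuity FV: 100,000 = 17,700 × [((1+r)^n − 1)/r].
(1+r)^n = 1 + 100,000 × r / 17,700, so n = ln(1 + 100,000·r/17,700) / ln(1+r) = 5.50.
Round up to a whole number of payments: n = 6.

6 payments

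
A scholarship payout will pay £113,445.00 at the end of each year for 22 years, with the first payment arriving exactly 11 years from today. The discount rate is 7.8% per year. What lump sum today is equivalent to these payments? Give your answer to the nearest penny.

Ordinary annuity of 22 payments, first payment at period 11.
Periodic rate r = 0.078 per year.
The ordinary-annuity PV formula values the stream one period before the first payment (period 10); discount that back 10 periods:
PV₀ = 113,445 × [1 − (1+r)^−22] / r × (1+r)^−10 = £554,793.55

£554,793.55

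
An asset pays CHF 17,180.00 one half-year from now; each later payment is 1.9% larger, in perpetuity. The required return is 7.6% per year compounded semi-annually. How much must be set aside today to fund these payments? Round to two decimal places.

Periodic rate r = 0.076/2 per half-year.
Growing perpetuity (Gordon): PV = PMT₁ / (r − g) = 17,180 / (r − 0.019) = CHF 904,210.53.

CHF 904,210.53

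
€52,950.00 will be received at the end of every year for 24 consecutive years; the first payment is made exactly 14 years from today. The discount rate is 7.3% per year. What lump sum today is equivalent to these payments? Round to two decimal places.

€236,733.00

Ordinary annuity of 24 payments, first payment at period 14.
Periodic rate r = 0.073 per year.
The ordinary-annuity PV formula values the stream one period before the first payment (period 13); discount that back 13 periods:
PV₀ = 52,950 × [1 − (1+r)^−24] / r × (1+r)^−13 = €236,733.00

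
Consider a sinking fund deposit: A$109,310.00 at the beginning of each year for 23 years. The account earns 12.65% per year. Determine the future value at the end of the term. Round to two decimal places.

A$14,096,746.65

This is an annuity due: 23 deposits of A$109,310.00 at the beginning of each year.
Periodic rate r = 0.1265 per year.
FV = PMT × [((1+r)^n − 1)/r] × (1+r) = 109,310 × [(1+r)^23 − 1] / r × (1+r) = A$14,096,746.65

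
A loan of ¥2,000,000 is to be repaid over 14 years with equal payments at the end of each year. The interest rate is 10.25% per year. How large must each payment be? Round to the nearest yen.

Level ordinary annuity; solve PV = PMT × [(1 − (1+r)^−n)/r] for PMT.
Periodic rate r = 0.1025 per year.
With n = 14: PMT = 2,000,000 / ([(1 − (1+r)^−n)/r]) = ¥275,202

¥275,202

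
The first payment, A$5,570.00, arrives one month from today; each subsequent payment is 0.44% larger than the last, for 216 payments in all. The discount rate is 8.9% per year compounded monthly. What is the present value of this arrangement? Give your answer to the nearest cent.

Periodic rate r = 0.089/12 per month; n is counted in months.
Growing ordinary annuity: PV = PMT₁ × [1 − ((1+g)/(1+r))^n] / (r − g) = 5,570 × [1 − ((1+0.0044)/(1+r))^216] / (r − 0.0044) = A$880,350.10.

A$880,350.10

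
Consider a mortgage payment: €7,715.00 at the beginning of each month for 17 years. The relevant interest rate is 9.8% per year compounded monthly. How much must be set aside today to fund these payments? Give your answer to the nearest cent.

€771,180.05

This is an annuity due: 204 payments of €7,715.00 at the beginning of each month.
Periodic rate r = 0.098/12 per month; n is counted in months.
PV = PMT × [(1 − (1+r)^−n)/r] × (1+r) = 7,715 × [1 − (1+r)^−204] / r × (1+r) = €771,180.05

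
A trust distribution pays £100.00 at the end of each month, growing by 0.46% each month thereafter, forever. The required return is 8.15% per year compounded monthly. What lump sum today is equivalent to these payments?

£45,627.38

Periodic rate r = 0.0815/12 per month.
Growing perpetuity (Gordon): PV = PMT₁ / (r − g) = 100 / (r − 0.0046) = £45,627.38.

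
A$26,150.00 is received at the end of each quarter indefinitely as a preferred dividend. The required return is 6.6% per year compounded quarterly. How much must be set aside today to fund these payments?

Periodic rate r = 0.066/4 per quarter.
Level perpetuity: PV = PMT / r = 26,150 / (0.066/4) = A$1,584,848.48.

A$1,584,848.48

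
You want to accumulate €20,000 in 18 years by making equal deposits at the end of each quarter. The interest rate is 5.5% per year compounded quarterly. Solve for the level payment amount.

Level ordinary annuity; solve FV = PMT × [((1+r)^n − 1)/r] for PMT.
Periodic rate r = 0.055/4 per quarter; n is counted in quarters.
With n = 72: PMT = 20,000 / ([((1+r)^n − 1)/r]) = €164.36

€164.36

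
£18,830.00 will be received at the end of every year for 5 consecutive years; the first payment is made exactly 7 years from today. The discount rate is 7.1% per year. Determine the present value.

£51,021.87

Ordinary annuity of 5 payments, first payment at period 7.
Periodic rate r = 0.071 per year.
The ordinary-annuity PV formula values the stream one period before the first payment (period 6); discount that back 6 periods:
PV₀ = 18,830 × [1 − (1+r)^−5] / r × (1+r)^−6 = £51,021.87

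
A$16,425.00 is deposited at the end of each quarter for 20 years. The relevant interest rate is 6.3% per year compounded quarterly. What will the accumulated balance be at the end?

A$2,597,728.90

This is an ordinary annuity: 80 deposits of A$16,425.00 at the end of each quarter.
Periodic rate r = 0.063/4 per quarter; n is counted in quarters.
FV = PMT × [((1+r)^n − 1)/r] = 16,425 × [(1+r)^80 − 1] / r = A$2,597,728.90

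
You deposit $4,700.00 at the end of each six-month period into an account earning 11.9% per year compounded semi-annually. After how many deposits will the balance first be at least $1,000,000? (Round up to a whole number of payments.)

Periodic rate r = 0.119/2 per half-year; n is counted in half-years.
Ordinary annuity FV: 1,000,000 = 4,700 × [((1+r)^n − 1)/r].
(1+r)^n = 1 + 1,000,000 × r / 4,700, so n = ln(1 + 1,000,000·r/4,700) / ln(1+r) = 45.23.
Round up to a whole number of payments: n = 46.

46 payments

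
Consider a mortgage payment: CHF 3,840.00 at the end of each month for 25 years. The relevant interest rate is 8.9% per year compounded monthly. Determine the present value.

This is an ordinary annuity: 300 payments of CHF 3,840.00 at the end of each month.
Periodic rate r = 0.089/12 per month; n is counted in months.
PV = PMT × [(1 − (1+r)^−n)/r] = 3,840 × [1 − (1+r)^−300] / r = CHF 461,339.31

CHF 461,339.31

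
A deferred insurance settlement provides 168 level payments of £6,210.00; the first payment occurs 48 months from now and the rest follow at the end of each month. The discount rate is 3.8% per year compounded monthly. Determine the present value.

Ordinary annuity of 168 payments, first payment at period 48.
Periodic rate r = 0.038/12 per month; n is counted in months.
The ordinary-annuity PV formula values the stream one period before the first payment (period 47); discount that back 47 periods:
PV₀ = 6,210 × [1 − (1+r)^−168] / r × (1+r)^−47 = £696,518.01

£696,518.01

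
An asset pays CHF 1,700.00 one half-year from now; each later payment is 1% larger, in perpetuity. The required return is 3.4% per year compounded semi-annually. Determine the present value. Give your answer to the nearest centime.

CHF 242,857.14

Periodic rate r = 0.034/2 per half-year.
Growing perpetuity (Gordon): PV = PMT₁ / (r − g) = 1,700 / (r − 0.01) = CHF 242,857.14.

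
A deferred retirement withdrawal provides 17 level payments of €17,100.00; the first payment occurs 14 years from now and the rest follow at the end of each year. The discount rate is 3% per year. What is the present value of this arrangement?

€153,309.81

Ordinary annuity of 17 payments, first payment at period 14.
Periodic rate r = 0.03 per year.
The ordinary-annuity PV formula values the stream one period before the first payment (period 13); discount that back 13 periods:
PV₀ = 17,100 × [1 − (1+r)^−17] / r × (1+r)^−13 = €153,309.81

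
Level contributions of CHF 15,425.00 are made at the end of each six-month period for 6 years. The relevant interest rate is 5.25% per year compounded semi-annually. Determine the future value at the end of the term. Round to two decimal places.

CHF 214,306.24

This is an ordinary annuity: 12 deposits of CHF 15,425.00 at the end of each six-month period.
Periodic rate r = 0.0525/2 per half-year; n is counted in half-years.
FV = PMT × [((1+r)^n − 1)/r] = 15,425 × [(1+r)^12 − 1] / r = CHF 214,306.24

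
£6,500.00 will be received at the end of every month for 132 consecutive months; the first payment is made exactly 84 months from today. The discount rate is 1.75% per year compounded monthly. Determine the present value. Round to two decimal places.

Ordinary annuity of 132 payments, first payment at period 84.
Periodic rate r = 0.0175/12 per month; n is counted in months.
The ordinary-annuity PV formula values the stream one period before the first payment (period 83); discount that back 83 periods:
PV₀ = 6,500 × [1 − (1+r)^−132] / r × (1+r)^−83 = £691,099.14

£691,099.14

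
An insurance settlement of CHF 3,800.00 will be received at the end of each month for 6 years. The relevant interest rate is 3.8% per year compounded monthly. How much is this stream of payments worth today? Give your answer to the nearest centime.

This is an ordinary annuity: 72 payments of CHF 3,800.00 at the end of each month.
Periodic rate r = 0.038/12 per month; n is counted in months.
PV = PMT × [(1 − (1+r)^−n)/r] = 3,800 × [1 − (1+r)^−72] / r = CHF 244,306.67

CHF 244,306.67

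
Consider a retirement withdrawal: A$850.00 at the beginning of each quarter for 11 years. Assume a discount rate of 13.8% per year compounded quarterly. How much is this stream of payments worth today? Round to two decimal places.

A$19,757.23

This is an annuity due: 44 payments of A$850.00 at the beginning of each quarter.
Periodic rate r = 0.138/4 per quarter; n is counted in quarters.
PV = PMT × [(1 − (1+r)^−n)/r] × (1+r) = 850 × [1 − (1+r)^−44] / r × (1+r) = A$19,757.23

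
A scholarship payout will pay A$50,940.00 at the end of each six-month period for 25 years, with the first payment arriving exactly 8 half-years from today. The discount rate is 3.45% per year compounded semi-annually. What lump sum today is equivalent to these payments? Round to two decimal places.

Ordinary annuity of 50 payments, first payment at period 8.
Periodic rate r = 0.0345/2 per half-year; n is counted in half-years.
The ordinary-annuity PV formula values the stream one period before the first payment (period 7); discount that back 7 periods:
PV₀ = 50,940 × [1 − (1+r)^−50] / r × (1+r)^−7 = A$1,505,832.17

A$1,505,832.17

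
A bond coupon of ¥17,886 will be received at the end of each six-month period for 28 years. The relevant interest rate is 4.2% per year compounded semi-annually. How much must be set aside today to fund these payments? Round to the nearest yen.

¥585,732

This is an ordinary annuity: 56 payments of ¥17,886 at the end of each six-month period.
Periodic rate r = 0.042/2 per half-year; n is counted in half-years.
PV = PMT × [(1 − (1+r)^−n)/r] = 17,886 × [1 − (1+r)^−56] / r = ¥585,732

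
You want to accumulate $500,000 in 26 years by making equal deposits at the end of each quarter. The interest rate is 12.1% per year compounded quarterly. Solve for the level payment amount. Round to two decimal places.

$713.99

Level ordinary annuity; solve FV = PMT × [((1+r)^n − 1)/r] for PMT.
Periodic rate r = 0.121/4 per quarter; n is counted in quarters.
With n = 104: PMT = 500,000 / ([((1+r)^n − 1)/r]) = $713.99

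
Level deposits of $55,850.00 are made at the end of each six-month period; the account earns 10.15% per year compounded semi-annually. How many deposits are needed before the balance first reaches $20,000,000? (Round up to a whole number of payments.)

Periodic rate r = 0.1015/2 per half-year; n is counted in half-years.
Ordinary annuity FV: 20,000,000 = 55,850 × [((1+r)^n − 1)/r].
(1+r)^n = 1 + 20,000,000 × r / 55,850, so n = ln(1 + 20,000,000·r/55,850) / ln(1+r) = 59.66.
Round up to a whole number of payments: n = 60.

60 payments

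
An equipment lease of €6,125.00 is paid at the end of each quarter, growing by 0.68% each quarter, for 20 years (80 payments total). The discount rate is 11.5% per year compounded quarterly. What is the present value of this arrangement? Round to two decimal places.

€229,345.13

Periodic rate r = 0.115/4 per quarter; n is counted in quarters.
Growing ordinary annuity: PV = PMT₁ × [1 − ((1+g)/(1+r))^n] / (r − g) = 6,125 × [1 − ((1+0.0068)/(1+r))^80] / (r − 0.0068) = €229,345.13.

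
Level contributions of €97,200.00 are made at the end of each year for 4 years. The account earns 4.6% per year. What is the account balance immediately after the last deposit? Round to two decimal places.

€416,459.36

This is an ordinary annuity: 4 deposits of €97,200.00 at the end of each year.
Periodic rate r = 0.046 per year.
FV = PMT × [((1+r)^n − 1)/r] = 97,200 × [(1+r)^4 − 1] / r = €416,459.36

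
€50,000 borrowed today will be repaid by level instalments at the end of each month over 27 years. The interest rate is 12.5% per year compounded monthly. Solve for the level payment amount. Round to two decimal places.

Level ordinary annuity; solve PV = PMT × [(1 − (1+r)^−n)/r] for PMT.
Periodic rate r = 0.125/12 per month; n is counted in months.
With n = 324: PMT = 50,000 / ([(1 − (1+r)^−n)/r]) = €539.62

€539.62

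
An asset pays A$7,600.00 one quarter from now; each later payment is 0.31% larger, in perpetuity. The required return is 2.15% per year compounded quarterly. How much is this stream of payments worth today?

A$3,340,659.34

Periodic rate r = 0.0215/4 per quarter.
Growing perpetuity (Gordon): PV = PMT₁ / (r − g) = 7,600 / (r − 0.0031) = A$3,340,659.34.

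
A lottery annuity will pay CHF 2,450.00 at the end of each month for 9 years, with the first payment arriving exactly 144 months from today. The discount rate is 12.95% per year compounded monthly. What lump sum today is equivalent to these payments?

CHF 33,570.89

Ordinary annuity of 108 payments, first payment at period 144.
Periodic rate r = 0.1295/12 per month; n is counted in months.
The ordinary-annuity PV formula values the stream one period before the first payment (period 143); discount that back 143 periods:
PV₀ = 2,450 × [1 − (1+r)^−108] / r × (1+r)^−143 = CHF 33,570.89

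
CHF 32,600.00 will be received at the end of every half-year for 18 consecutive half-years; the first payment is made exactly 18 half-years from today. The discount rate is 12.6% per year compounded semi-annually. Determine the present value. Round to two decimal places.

CHF 122,168.39

Ordinary annuity of 18 payments, first payment at period 18.
Periodic rate r = 0.126/2 per half-year; n is counted in half-years.
The ordinary-annuity PV formula values the stream one period before the first payment (period 17); discount that back 17 periods:
PV₀ = 32,600 × [1 − (1+r)^−18] / r × (1+r)^−17 = CHF 122,168.39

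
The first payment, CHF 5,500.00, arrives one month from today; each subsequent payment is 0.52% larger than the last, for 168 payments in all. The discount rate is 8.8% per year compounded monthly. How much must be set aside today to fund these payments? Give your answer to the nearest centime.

Periodic rate r = 0.088/12 per month; n is counted in months.
Growing ordinary annuity: PV = PMT₁ × [1 − ((1+g)/(1+r))^n] / (r − g) = 5,500 × [1 − ((1+0.0052)/(1+r))^168] / (r − 0.0052) = CHF 772,522.66.

CHF 772,522.66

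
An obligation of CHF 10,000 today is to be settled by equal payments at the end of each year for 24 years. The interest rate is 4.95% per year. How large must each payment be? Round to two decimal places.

CHF 721.19

Level ordinary annuity; solve PV = PMT × [(1 − (1+r)^−n)/r] for PMT.
Periodic rate r = 0.0495 per year.
With n = 24: PMT = 10,000 / ([(1 − (1+r)^−n)/r]) = CHF 721.19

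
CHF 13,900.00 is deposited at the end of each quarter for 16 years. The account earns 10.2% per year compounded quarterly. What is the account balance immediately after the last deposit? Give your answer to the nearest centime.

This is an ordinary annuity: 64 deposits of CHF 13,900.00 at the end of each quarter.
Periodic rate r = 0.102/4 per quarter; n is counted in quarters.
FV = PMT × [((1+r)^n − 1)/r] = 13,900 × [(1+r)^64 − 1] / r = CHF 2,186,124.96

CHF 2,186,124.96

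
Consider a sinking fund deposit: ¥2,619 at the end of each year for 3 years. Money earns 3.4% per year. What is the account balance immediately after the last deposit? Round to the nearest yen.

This is an ordinary annuity: 3 deposits of ¥2,619 at the end of each year.
Periodic rate r = 0.034 per year.
FV = PMT × [((1+r)^n − 1)/r] = 2,619 × [(1+r)^3 − 1] / r = ¥8,127

¥8,127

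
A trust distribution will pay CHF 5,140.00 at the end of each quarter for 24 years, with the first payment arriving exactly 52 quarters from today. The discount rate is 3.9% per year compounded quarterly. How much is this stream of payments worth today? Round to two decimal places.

Ordinary annuity of 96 payments, first payment at period 52.
Periodic rate r = 0.039/4 per quarter; n is counted in quarters.
The ordinary-annuity PV formula values the stream one period before the first payment (period 51); discount that back 51 periods:
PV₀ = 5,140 × [1 − (1+r)^−96] / r × (1+r)^−51 = CHF 194,778.81

CHF 194,778.81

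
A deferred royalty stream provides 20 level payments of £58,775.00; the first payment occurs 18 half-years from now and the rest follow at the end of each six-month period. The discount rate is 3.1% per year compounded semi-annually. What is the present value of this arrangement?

Ordinary annuity of 20 payments, first payment at period 18.
Periodic rate r = 0.031/2 per half-year; n is counted in half-years.
The ordinary-annuity PV formula values the stream one period before the first payment (period 17); discount that back 17 periods:
PV₀ = 58,775 × [1 − (1+r)^−20] / r × (1+r)^−17 = £773,092.40

£773,092.40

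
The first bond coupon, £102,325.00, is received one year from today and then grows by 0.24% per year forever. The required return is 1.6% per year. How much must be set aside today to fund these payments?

£7,523,897.06

Periodic rate r = 0.016 per year.
Growing perpetuity (Gordon): PV = PMT₁ / (r − g) = 102,325 / (r − 0.0024) = £7,523,897.06.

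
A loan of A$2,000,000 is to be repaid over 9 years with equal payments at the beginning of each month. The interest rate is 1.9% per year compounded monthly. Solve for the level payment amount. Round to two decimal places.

A$20,129.70

Level annuity due; solve PV = PMT × [(1 − (1+r)^−n)/r] × (1+r) for PMT.
Periodic rate r = 0.019/12 per month; n is counted in months.
With n = 108: PMT = 2,000,000 / ([(1 − (1+r)^−n)/r] × (1+r)) = A$20,129.70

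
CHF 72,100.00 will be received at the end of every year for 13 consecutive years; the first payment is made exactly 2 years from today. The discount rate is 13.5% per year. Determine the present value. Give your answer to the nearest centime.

Ordinary annuity of 13 payments, first payment at period 2.
Periodic rate r = 0.135 per year.
The ordinary-annuity PV formula values the stream one period before the first payment (period 1); discount that back 1 periods:
PV₀ = 72,100 × [1 − (1+r)^−13] / r × (1+r)^−1 = CHF 379,838.95

CHF 379,838.95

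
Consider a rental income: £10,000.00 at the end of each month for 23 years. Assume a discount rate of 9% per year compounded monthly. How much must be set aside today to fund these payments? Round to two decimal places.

This is an ordinary annuity: 276 payments of £10,000.00 at the end of each month.
Periodic rate r = 0.09/12 per month; n is counted in months.
PV = PMT × [(1 − (1+r)^−n)/r] = 10,000 × [1 − (1+r)^−276] / r = £1,163,781.06

£1,163,781.06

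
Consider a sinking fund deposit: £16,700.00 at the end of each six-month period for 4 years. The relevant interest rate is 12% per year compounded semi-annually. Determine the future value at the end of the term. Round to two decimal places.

This is an ordinary annuity: 8 deposits of £16,700.00 at the end of each six-month period.
Periodic rate r = 0.12/2 per half-year; n is counted in half-years.
FV = PMT × [((1+r)^n − 1)/r] = 16,700 × [(1+r)^8 − 1] / r = £165,287.71

£165,287.71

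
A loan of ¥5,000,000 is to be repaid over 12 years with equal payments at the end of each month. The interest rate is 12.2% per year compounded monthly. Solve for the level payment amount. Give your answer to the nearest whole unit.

Level ordinary annuity; solve PV = PMT × [(1 − (1+r)^−n)/r] for PMT.
Periodic rate r = 0.122/12 per month; n is counted in months.
With n = 144: PMT = 5,000,000 / ([(1 − (1+r)^−n)/r]) = ¥66,278

¥66,278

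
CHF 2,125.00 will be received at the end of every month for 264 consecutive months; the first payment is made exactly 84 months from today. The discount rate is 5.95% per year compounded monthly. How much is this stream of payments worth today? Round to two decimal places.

CHF 207,244.46

Ordinary annuity of 264 payments, first payment at period 84.
Periodic rate r = 0.0595/12 per month; n is counted in months.
The ordinary-annuity PV formula values the stream one period before the first payment (period 83); discount that back 83 periods:
PV₀ = 2,125 × [1 − (1+r)^−264] / r × (1+r)^−83 = CHF 207,244.46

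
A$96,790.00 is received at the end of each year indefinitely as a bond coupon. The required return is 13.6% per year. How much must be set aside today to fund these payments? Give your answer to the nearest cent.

Periodic rate r = 0.136 per year.
Level perpetuity: PV = PMT / r = 96,790 / (0.136) = A$711,691.18.

A$711,691.18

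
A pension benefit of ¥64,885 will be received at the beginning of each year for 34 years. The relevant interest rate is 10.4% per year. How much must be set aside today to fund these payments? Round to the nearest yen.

This is an annuity due: 34 payments of ¥64,885 at the beginning of each year.
Periodic rate r = 0.104 per year.
PV = PMT × [(1 − (1+r)^−n)/r] × (1+r) = 64,885 × [1 − (1+r)^−34] / r × (1+r) = ¥664,949

¥664,949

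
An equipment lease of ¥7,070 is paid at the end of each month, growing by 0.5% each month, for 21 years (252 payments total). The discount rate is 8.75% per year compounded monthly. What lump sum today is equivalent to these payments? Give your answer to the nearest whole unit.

¥1,347,311

Periodic rate r = 0.0875/12 per month; n is counted in months.
Growing ordinary annuity: PV = PMT₁ × [1 − ((1+g)/(1+r))^n] / (r − g) = 7,070 × [1 − ((1+0.005)/(1+r))^252] / (r − 0.005) = ¥1,347,311.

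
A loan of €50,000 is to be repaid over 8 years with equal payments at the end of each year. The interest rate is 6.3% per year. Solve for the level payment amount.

€8,147.66

Level ordinary annuity; solve PV = PMT × [(1 − (1+r)^−n)/r] for PMT.
Periodic rate r = 0.063 per year.
With n = 8: PMT = 50,000 / ([(1 − (1+r)^−n)/r]) = €8,147.66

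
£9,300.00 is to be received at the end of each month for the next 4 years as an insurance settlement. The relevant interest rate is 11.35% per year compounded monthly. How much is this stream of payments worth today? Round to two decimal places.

£357,474.77

This is an ordinary annuity: 48 payments of £9,300.00 at the end of each month.
Periodic rate r = 0.1135/12 per month; n is counted in months.
PV = PMT × [(1 − (1+r)^−n)/r] = 9,300 × [1 − (1+r)^−48] / r = £357,474.77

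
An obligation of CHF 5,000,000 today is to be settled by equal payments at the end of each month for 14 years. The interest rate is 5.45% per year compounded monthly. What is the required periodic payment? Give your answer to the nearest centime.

CHF 42,610.48

Level ordinary annuity; solve PV = PMT × [(1 − (1+r)^−n)/r] for PMT.
Periodic rate r = 0.0545/12 per month; n is counted in months.
With n = 168: PMT = 5,000,000 / ([(1 − (1+r)^−n)/r]) = CHF 42,610.48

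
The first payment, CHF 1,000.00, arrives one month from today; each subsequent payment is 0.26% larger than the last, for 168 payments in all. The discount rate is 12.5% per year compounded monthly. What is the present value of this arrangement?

Periodic rate r = 0.125/12 per month; n is counted in months.
Growing ordinary annuity: PV = PMT₁ × [1 − ((1+g)/(1+r))^n] / (r − g) = 1,000 × [1 − ((1+0.0026)/(1+r))^168] / (r − 0.0026) = CHF 93,230.30.

CHF 93,230.30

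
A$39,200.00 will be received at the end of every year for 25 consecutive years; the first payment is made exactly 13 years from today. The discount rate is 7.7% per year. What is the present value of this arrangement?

Ordinary annuity of 25 payments, first payment at period 13.
Periodic rate r = 0.077 per year.
The ordinary-annuity PV formula values the stream one period before the first payment (period 12); discount that back 12 periods:
PV₀ = 39,200 × [1 − (1+r)^−25] / r × (1+r)^−12 = A$176,309.10

A$176,309.10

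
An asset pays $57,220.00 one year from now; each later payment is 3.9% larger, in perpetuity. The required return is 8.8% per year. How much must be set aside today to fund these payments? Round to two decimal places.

$1,167,755.10

Periodic rate r = 0.088 per year.
Growing perpetuity (Gordon): PV = PMT₁ / (r − g) = 57,220 / (r − 0.039) = $1,167,755.10.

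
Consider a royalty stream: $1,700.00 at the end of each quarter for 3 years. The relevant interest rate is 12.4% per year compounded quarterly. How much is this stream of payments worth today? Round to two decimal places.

This is an ordinary annuity: 12 payments of $1,700.00 at the end of each quarter.
Periodic rate r = 0.124/4 per quarter; n is counted in quarters.
PV = PMT × [(1 − (1+r)^−n)/r] = 1,700 × [1 − (1+r)^−12] / r = $16,821.24

$16,821.24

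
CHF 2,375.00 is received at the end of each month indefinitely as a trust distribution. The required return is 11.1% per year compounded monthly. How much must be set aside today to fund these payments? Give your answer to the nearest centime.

Periodic rate r = 0.111/12 per month.
Level perpetuity: PV = PMT / r = 2,375 / (0.111/12) = CHF 256,756.76.

CHF 256,756.76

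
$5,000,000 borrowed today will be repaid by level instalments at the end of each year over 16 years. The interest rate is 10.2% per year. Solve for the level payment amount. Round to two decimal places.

Level ordinary annuity; solve PV = PMT × [(1 − (1+r)^−n)/r] for PMT.
Periodic rate r = 0.102 per year.
With n = 16: PMT = 5,000,000 / ([(1 − (1+r)^−n)/r]) = $646,711.51

$646,711.51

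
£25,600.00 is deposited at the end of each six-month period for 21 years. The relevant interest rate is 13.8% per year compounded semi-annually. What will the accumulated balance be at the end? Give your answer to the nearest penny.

£5,744,802.67

This is an ordinary annuity: 42 deposits of £25,600.00 at the end of each six-month period.
Periodic rate r = 0.138/2 per half-year; n is counted in half-years.
FV = PMT × [((1+r)^n − 1)/r] = 25,600 × [(1+r)^42 − 1] / r = £5,744,802.67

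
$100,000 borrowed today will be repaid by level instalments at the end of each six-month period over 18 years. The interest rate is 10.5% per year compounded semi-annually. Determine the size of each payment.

Level ordinary annuity; solve PV = PMT × [(1 − (1+r)^−n)/r] for PMT.
Periodic rate r = 0.105/2 per half-year; n is counted in half-years.
With n = 36: PMT = 100,000 / ([(1 − (1+r)^−n)/r]) = $6,238.79

$6,238.79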